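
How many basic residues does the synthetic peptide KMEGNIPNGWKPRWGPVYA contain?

3

Lysine (K), arginine (R), and histidine (H) have basic, nitrogen-containing side chains.
Matching residues: K1, K11, R13.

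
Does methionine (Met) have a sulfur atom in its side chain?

Yes

Only Cys (C) and Met (M) have a sulfur atom in the side chain.
Methionine is in this group.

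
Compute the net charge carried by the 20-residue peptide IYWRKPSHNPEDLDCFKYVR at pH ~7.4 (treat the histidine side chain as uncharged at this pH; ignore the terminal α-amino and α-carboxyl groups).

Near pH 7.4, K and R contribute +1 each, D and E contribute −1 each, and every other side chain (His included, as stated) is uncharged.
Positive (K, R): R4, K5, K17, R20 → +4.
Negative (D, E): E11, D12, D14 → −3.
Net charge = (+4) + (−3) = +1.

+1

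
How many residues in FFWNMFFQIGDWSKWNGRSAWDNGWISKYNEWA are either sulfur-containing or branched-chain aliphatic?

Sulfur-containing: C, M. Branched-chain aliphatic: I, L, V.
Sulfur-containing residues here: M5 (1).
Branched-chain aliphatic residues here: I9, I26 (2).
The two groups share no amino acid, so total = 1 + 2 = 3.

3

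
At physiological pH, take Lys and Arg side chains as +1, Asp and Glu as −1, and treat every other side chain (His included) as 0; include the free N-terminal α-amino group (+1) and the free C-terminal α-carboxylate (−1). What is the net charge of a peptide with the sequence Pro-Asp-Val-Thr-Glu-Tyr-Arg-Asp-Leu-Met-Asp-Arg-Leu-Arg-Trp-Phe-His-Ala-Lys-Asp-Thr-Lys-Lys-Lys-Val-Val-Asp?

+1

Positive (K, R): Arg7, Arg12, Arg14, Lys19, Lys22, Lys23, Lys24 → +7.
Negative (D, E): Asp2, Glu5, Asp8, Asp11, Asp20, Asp27 → −6.
The N-terminus (+1) and C-terminus (−1) cancel.
Net charge = (+7) + (−6) = +1.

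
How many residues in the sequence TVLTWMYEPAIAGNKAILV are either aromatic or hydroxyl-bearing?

Aromatic: F, W, Y. Hydroxyl-bearing: S, T, Y.
Aromatic residues here: W5, Y7 (2).
Hydroxyl-bearing residues here: T1, T4, Y7 (3).
Y is in both groups, so the 1 Y residue must not be double-counted.
Total = 2 + 3 − 1 = 4.

4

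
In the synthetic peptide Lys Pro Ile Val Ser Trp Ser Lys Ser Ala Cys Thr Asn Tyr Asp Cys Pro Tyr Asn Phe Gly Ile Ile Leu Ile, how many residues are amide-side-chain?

2

Asparagine (N) and glutamine (Q) have uncharged amide side chains.
Matching residues: Asn13, Asn19.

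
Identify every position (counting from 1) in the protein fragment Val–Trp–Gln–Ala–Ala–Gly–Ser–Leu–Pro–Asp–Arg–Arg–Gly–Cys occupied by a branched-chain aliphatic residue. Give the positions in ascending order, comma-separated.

1, 8

V, L, and I make up the branched-chain aliphatic group.
Matching residues: Val1, Leu8.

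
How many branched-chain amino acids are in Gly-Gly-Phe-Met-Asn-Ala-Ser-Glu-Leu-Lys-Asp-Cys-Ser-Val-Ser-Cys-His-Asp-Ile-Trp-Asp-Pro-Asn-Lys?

3

V, L, and I make up the branched-chain aliphatic group.
Matching residues: Leu9, Val14, Ile19.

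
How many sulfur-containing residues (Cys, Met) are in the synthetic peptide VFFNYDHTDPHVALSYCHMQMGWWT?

Matching residues: C17, M19, M21.

3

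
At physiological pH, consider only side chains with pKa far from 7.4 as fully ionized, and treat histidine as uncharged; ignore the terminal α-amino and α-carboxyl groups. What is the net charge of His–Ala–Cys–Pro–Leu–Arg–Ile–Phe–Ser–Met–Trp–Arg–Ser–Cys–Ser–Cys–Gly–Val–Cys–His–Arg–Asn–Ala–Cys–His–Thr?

+3

The side chains ionized at physiological pH are Lys/Arg (+1) and Asp/Glu (−1); with His treated as neutral, nothing else contributes.
Positive (K, R): Arg6, Arg12, Arg21 → +3.
Negative (D, E): none → −0.
Net charge = (+3) + (−0) = +3.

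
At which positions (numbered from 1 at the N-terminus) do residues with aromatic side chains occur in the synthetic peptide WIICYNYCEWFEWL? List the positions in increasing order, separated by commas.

1, 5, 7, 10, 11, 13

F, W, and Y each carry an aromatic ring on the side chain.
Matching residues: W1, Y5, Y7, W10, F11, W13.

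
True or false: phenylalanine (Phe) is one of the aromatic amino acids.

The aromatic amino acids are Phe (F, benzyl), Trp (W, indole), and Tyr (Y, phenol).
Phenylalanine is in this group.

True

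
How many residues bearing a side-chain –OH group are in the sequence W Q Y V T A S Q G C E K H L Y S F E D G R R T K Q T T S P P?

The –OH-bearing residues are Ser, Thr (aliphatic alcohols), and Tyr (phenol).
Matching residues: Y3, T5, S7, Y15, S16, T23, T26, T27, S28.

9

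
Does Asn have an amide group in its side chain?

Yes

Asparagine (N) and glutamine (Q) have uncharged amide side chains.
Asparagine is in this group.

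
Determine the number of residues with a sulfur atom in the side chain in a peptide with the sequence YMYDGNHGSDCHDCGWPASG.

Only Cys (C) and Met (M) have a sulfur atom in the side chain.
Matching residues: M2, C11, C14.

3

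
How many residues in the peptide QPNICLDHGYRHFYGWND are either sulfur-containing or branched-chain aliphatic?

3

Sulfur-containing: C, M. Branched-chain aliphatic: I, L, V.
Sulfur-containing residues here: C5 (1).
Branched-chain aliphatic residues here: I4, L6 (2).
The two groups share no amino acid, so total = 1 + 2 = 3.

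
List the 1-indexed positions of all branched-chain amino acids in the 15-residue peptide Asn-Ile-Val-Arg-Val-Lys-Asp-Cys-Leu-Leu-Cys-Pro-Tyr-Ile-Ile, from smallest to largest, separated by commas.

2, 3, 5, 9, 10, 14, 15

The BCAAs are Val, Leu, and Ile — aliphatic side chains with a branch point.
Matching residues: Ile2, Val3, Val5, Leu9, Leu10, Ile14, Ile15.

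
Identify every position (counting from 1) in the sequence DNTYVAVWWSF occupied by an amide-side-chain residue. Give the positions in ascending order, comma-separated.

Only N (asparagine) and Q (glutamine) carry a side-chain carboxamide.
Matching residues: N2.

2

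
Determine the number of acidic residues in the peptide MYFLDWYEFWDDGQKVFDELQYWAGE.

7

Only D (aspartate) and E (glutamate) carry a side-chain carboxylic acid.
Matching residues: D5, E8, D11, D12, D18, E19, E26.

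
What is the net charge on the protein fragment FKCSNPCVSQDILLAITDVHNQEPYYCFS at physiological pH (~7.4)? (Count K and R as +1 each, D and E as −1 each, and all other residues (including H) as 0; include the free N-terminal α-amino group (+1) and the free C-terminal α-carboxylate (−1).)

Positive (K, R): K2 → +1.
Negative (D, E): D11, D18, E23 → −3.
The N-terminus (+1) and C-terminus (−1) cancel.
Net charge = (+1) + (−3) = −2.

-2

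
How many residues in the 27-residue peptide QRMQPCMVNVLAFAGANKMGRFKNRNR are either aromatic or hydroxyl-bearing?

Aromatic: F, W, Y. Hydroxyl-bearing: S, T, Y.
Aromatic residues here: F13, F22 (2).
Hydroxyl-bearing residues here: none (0).
(Y belongs to both groups, but none appear in this sequence.) Total = 2 + 0 = 2.

2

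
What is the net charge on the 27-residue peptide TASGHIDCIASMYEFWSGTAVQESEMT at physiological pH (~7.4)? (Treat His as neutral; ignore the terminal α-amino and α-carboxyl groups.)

-4

At pH ~7.4 the Lys and Arg side chains are protonated (+1), the Asp and Glu side chains are deprotonated (−1), and with His taken as neutral all other side chains carry no charge.
Positive (K, R): none → +0.
Negative (D, E): D7, E14, E23, E25 → −4.
Net charge = (+0) + (−4) = −4.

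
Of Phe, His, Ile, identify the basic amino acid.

K, R, and H are the three residues with basic side chains (ε-amine, guanidinium, and imidazole respectively).
Of the listed options, only His belongs to this group.

His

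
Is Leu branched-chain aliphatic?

Yes

The BCAAs are Val, Leu, and Ile — aliphatic side chains with a branch point.
Leucine is in this group.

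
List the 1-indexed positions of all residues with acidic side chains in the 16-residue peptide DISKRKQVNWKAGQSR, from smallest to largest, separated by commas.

The acidic residues are Asp (D) and Glu (E), whose side chains end in a carboxylate group.
Matching residues: D1.

1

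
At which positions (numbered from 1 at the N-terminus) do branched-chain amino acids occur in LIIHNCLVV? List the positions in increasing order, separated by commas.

V, L, and I make up the branched-chain aliphatic group.
Matching residues: L1, I2, I3, L7, V8, V9.

1, 2, 3, 7, 8, 9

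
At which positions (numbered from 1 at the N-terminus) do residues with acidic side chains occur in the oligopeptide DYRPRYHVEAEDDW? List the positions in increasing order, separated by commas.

1, 9, 11, 12, 13

Only D (aspartate) and E (glutamate) carry a side-chain carboxylic acid.
Matching residues: D1, E9, E11, D12, D13.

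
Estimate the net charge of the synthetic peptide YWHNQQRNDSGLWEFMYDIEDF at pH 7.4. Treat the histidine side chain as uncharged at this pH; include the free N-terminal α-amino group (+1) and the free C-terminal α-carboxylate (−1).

At pH ~7.4 the Lys and Arg side chains are protonated (+1), the Asp and Glu side chains are deprotonated (−1), and with His taken as neutral all other side chains carry no charge.
Positive (K, R): R7 → +1.
Negative (D, E): D9, E14, D18, E20, D21 → −5.
The N-terminus (+1) and C-terminus (−1) cancel.
Net charge = (+1) + (−5) = −4.

-4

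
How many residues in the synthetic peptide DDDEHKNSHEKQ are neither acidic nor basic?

Acidic: D, E. Basic: K, R, H. All other residues are neither.
Matching residues: N7, S8, Q12.

3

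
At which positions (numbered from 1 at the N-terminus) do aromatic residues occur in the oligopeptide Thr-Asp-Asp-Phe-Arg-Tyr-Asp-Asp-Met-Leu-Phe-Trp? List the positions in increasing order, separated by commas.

4, 6, 11, 12

The aromatic amino acids are Phe (F, benzyl), Trp (W, indole), and Tyr (Y, phenol).
Matching residues: Phe4, Tyr6, Phe11, Trp12.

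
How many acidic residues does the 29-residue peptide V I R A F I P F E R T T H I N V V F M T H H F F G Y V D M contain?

2

Aspartate (D) and glutamate (E) have carboxylic-acid side chains and are the acidic amino acids.
Matching residues: E9, D28.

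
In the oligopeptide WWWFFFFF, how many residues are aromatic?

8

F, W, and Y each carry an aromatic ring on the side chain.
Matching residues: W1, W2, W3, F4, F5, F6, F7, F8.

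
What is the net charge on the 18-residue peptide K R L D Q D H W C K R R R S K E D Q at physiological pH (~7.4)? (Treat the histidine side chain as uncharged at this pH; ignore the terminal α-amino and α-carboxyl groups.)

At pH ~7.4 the Lys and Arg side chains are protonated (+1), the Asp and Glu side chains are deprotonated (−1), and with His taken as neutral all other side chains carry no charge.
Positive (K, R): K1, R2, K10, R11, R12, R13, K15 → +7.
Negative (D, E): D4, D6, E16, D17 → −4.
Net charge = (+7) + (−4) = +3.

+3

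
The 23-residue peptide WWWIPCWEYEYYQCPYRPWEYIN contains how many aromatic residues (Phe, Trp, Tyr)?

Matching residues: W1, W2, W3, W7, Y9, Y11, Y12, Y16, W19, Y21.

10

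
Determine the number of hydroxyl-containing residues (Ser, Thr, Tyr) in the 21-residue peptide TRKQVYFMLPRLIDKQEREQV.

2

Matching residues: T1, Y6.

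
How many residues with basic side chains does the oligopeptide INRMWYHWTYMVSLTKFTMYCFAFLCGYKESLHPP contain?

5

K, R, and H are the three residues with basic side chains (ε-amine, guanidinium, and imidazole respectively).
Matching residues: R3, H7, K16, K29, H33.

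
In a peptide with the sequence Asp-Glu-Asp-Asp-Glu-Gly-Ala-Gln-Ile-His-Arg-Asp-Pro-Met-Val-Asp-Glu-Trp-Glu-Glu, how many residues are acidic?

10

Only D (aspartate) and E (glutamate) carry a side-chain carboxylic acid.
Matching residues: Asp1, Glu2, Asp3, Asp4, Glu5, Asp12, Asp16, Glu17, Glu19, Glu20.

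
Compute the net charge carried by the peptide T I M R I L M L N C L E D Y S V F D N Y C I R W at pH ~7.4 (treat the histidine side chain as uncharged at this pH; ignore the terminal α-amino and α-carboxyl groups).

-1

At pH ~7.4 the Lys and Arg side chains are protonated (+1), the Asp and Glu side chains are deprotonated (−1), and with His taken as neutral all other side chains carry no charge.
Positive (K, R): R4, R23 → +2.
Negative (D, E): E12, D13, D18 → −3.
Net charge = (+2) + (−3) = −1.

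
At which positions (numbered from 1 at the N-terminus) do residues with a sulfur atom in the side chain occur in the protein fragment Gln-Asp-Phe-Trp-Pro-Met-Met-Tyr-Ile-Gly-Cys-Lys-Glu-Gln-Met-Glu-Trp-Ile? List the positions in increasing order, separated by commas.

Cysteine (C, thiol) and methionine (M, thioether) are the two sulfur-containing amino acids.
Matching residues: Met6, Met7, Cys11, Met15.

6, 7, 11, 15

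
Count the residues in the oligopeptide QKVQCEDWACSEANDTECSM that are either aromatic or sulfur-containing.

Aromatic: F, W, Y. Sulfur-containing: C, M.
Aromatic residues here: W8 (1).
Sulfur-containing residues here: C5, C10, C18, M20 (4).
The two groups share no amino acid, so total = 1 + 4 = 5.

5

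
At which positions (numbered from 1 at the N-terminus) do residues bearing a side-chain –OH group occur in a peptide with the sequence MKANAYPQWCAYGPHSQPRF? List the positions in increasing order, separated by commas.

The –OH-bearing residues are Ser, Thr (aliphatic alcohols), and Tyr (phenol).
Matching residues: Y6, Y12, S16.

6, 12, 16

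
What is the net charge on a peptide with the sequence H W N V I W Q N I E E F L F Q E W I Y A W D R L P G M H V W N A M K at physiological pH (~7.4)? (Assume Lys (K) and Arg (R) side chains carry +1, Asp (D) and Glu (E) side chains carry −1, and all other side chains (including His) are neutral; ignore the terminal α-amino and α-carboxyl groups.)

Positive (K, R): R23, K34 → +2.
Negative (D, E): E10, E11, E16, D22 → −4.
Net charge = (+2) + (−4) = −2.

-2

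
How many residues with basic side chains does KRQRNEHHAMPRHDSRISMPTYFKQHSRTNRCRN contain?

Lysine (K), arginine (R), and histidine (H) have basic, nitrogen-containing side chains.
Matching residues: K1, R2, R4, H7, H8, R12, H13, R16, K24, H26, R28, R31, R33.

13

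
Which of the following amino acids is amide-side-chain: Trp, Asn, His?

Asparagine (N) and glutamine (Q) have uncharged amide side chains.
Of the listed options, only Asn belongs to this group.

Asn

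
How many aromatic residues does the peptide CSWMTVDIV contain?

F, W, and Y each carry an aromatic ring on the side chain.
Matching residues: W3.

1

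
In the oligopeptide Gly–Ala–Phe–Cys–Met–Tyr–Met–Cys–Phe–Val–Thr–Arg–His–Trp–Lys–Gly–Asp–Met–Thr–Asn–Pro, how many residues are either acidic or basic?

4

Acidic: D, E. Basic: H, K, R.
Acidic residues here: Asp17 (1).
Basic residues here: Arg12, His13, Lys15 (3).
The two groups share no amino acid, so total = 1 + 3 = 4.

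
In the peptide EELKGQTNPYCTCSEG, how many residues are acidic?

3

The acidic residues are Asp (D) and Glu (E), whose side chains end in a carboxylate group.
Matching residues: E1, E2, E15.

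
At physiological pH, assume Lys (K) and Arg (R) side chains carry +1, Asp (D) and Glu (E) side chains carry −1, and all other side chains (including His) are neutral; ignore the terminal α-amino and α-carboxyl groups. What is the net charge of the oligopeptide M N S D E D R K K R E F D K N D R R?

Positive (K, R): R7, K8, K9, R10, K14, R17, R18 → +7.
Negative (D, E): D4, E5, D6, E11, D13, D16 → −6.
Net charge = (+7) + (−6) = +1.

+1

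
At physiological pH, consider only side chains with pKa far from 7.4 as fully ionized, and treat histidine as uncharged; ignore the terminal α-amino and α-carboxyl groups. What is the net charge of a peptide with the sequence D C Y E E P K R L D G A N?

-2

At pH ~7.4 the Lys and Arg side chains are protonated (+1), the Asp and Glu side chains are deprotonated (−1), and with His taken as neutral all other side chains carry no charge.
Positive (K, R): K7, R8 → +2.
Negative (D, E): D1, E4, E5, D10 → −4.
Net charge = (+2) + (−4) = −2.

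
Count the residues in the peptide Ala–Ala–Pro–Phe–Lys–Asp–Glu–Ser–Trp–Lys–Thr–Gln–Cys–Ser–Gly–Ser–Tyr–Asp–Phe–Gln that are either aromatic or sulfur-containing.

Aromatic: F, W, Y. Sulfur-containing: C, M.
Aromatic residues here: Phe4, Trp9, Tyr17, Phe19 (4).
Sulfur-containing residues here: Cys13 (1).
The two groups share no amino acid, so total = 4 + 1 = 5.

5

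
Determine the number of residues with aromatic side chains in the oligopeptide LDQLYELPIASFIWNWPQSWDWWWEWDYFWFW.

14

Phenylalanine (F), tryptophan (W), and tyrosine (Y) have aromatic ring side chains.
Matching residues: Y5, F12, W14, W16, W20, W22, W23, W24, W26, Y28, F29, W30, F31, W32.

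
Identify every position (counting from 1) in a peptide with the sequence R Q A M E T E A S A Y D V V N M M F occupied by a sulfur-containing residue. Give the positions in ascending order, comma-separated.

4, 16, 17

The sulfur-bearing residues are cysteine (–SH) and methionine (–S–CH₃).
Matching residues: M4, M16, M17.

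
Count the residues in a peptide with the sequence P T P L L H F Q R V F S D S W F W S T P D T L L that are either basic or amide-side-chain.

3

Basic: H, K, R. Amide-side-chain: N, Q.
Basic residues here: H6, R9 (2).
Amide-side-chain residues here: Q8 (1).
The two groups share no amino acid, so total = 2 + 1 = 3.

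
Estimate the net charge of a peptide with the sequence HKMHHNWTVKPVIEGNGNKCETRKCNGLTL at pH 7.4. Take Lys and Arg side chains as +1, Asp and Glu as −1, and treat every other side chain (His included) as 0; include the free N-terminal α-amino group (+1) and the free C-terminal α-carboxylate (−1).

+3

Positive (K, R): K2, K10, K19, R23, K24 → +5.
Negative (D, E): E14, E21 → −2.
The N-terminus (+1) and C-terminus (−1) cancel.
Net charge = (+5) + (−2) = +3.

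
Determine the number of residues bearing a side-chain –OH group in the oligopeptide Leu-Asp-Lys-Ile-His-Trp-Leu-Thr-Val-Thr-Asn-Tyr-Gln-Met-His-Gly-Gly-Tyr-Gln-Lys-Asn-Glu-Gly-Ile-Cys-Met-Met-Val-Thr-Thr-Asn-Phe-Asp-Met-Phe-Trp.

Serine (S), threonine (T), and tyrosine (Y) each carry a hydroxyl group on the side chain.
Matching residues: Thr8, Thr10, Tyr12, Tyr18, Thr29, Thr30.

6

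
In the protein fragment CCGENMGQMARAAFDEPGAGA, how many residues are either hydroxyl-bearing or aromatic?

Hydroxyl-bearing: S, T, Y. Aromatic: F, W, Y.
Hydroxyl-bearing residues here: none (0).
Aromatic residues here: F14 (1).
(Y belongs to both groups, but none appear in this sequence.) Total = 0 + 1 = 1.

1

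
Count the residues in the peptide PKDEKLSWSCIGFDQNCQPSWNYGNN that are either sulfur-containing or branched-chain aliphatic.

4

Sulfur-containing: C, M. Branched-chain aliphatic: I, L, V.
Sulfur-containing residues here: C10, C17 (2).
Branched-chain aliphatic residues here: L6, I11 (2).
The two groups share no amino acid, so total = 2 + 2 = 4.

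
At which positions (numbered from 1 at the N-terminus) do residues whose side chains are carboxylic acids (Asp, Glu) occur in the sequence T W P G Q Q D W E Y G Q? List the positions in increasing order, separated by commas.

7, 9

Matching residues: D7, E9.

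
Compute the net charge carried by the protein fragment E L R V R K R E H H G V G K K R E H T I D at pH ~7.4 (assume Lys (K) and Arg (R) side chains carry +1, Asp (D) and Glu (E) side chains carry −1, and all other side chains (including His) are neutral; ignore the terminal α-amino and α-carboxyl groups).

+3

Positive (K, R): R3, R5, K6, R7, K14, K15, R16 → +7.
Negative (D, E): E1, E8, E17, D21 → −4.
Net charge = (+7) + (−4) = +3.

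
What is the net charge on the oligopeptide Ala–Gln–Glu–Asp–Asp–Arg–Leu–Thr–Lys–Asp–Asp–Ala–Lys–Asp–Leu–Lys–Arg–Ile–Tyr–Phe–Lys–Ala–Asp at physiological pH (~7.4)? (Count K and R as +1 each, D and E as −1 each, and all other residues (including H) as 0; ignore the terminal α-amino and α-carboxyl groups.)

-1

Positive (K, R): Arg6, Lys9, Lys13, Lys16, Arg17, Lys21 → +6.
Negative (D, E): Glu3, Asp4, Asp5, Asp10, Asp11, Asp14, Asp23 → −7.
Net charge = (+6) + (−7) = −1.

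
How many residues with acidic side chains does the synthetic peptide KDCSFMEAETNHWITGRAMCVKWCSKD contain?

4

Only D (aspartate) and E (glutamate) carry a side-chain carboxylic acid.
Matching residues: D2, E7, E9, D27.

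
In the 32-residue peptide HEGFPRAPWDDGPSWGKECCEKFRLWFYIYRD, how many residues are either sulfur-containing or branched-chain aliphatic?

Sulfur-containing: C, M. Branched-chain aliphatic: I, L, V.
Sulfur-containing residues here: C19, C20 (2).
Branched-chain aliphatic residues here: L25, I29 (2).
The two groups share no amino acid, so total = 2 + 2 = 4.

4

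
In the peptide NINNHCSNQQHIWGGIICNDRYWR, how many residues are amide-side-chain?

The amide-side-chain residues are Asn (N) and Gln (Q).
Matching residues: N1, N3, N4, N8, Q9, Q10, N19.

7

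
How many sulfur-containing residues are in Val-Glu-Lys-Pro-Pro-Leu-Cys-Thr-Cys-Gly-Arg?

2

The sulfur-bearing residues are cysteine (–SH) and methionine (–S–CH₃).
Matching residues: Cys7, Cys9.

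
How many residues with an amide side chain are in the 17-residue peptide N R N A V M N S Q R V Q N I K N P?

7

Only N (asparagine) and Q (glutamine) carry a side-chain carboxamide.
Matching residues: N1, N3, N7, Q9, Q12, N13, N16.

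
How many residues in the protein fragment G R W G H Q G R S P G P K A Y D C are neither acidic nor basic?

12

Acidic: D, E. Basic: K, R, H. All other residues are neither.
Matching residues: G1, W3, G4, Q6, G7, S9, P10, G11, P12, A14, Y15, C17.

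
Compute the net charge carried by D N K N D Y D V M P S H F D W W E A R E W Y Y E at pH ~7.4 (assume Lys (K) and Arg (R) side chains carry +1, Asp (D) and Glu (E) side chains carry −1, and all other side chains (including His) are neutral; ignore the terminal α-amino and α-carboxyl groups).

Positive (K, R): K3, R19 → +2.
Negative (D, E): D1, D5, D7, D14, E17, E20, E24 → −7.
Net charge = (+2) + (−7) = −5.

-5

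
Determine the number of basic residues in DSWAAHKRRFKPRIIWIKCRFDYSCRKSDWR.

Lysine (K), arginine (R), and histidine (H) have basic, nitrogen-containing side chains.
Matching residues: H6, K7, R8, R9, K11, R13, K18, R20, R26, K27, R31.

11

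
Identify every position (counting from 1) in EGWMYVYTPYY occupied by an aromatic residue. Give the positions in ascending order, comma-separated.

3, 5, 7, 10, 11

Phenylalanine (F), tryptophan (W), and tyrosine (Y) have aromatic ring side chains.
Matching residues: W3, Y5, Y7, Y10, Y11.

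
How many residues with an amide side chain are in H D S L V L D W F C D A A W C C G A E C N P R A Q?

2

The amide-side-chain residues are Asn (N) and Gln (Q).
Matching residues: N21, Q25.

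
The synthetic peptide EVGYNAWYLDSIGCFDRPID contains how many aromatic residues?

4

The aromatic amino acids are Phe (F, benzyl), Trp (W, indole), and Tyr (Y, phenol).
Matching residues: Y4, W7, Y8, F15.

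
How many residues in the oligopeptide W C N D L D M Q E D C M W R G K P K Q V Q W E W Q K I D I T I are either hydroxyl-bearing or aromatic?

Hydroxyl-bearing: S, T, Y. Aromatic: F, W, Y.
Hydroxyl-bearing residues here: T30 (1).
Aromatic residues here: W1, W13, W22, W24 (4).
(Y belongs to both groups, but none appear in this sequence.) Total = 1 + 4 = 5.

5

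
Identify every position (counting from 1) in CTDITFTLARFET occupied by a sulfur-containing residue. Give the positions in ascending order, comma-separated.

Cysteine (C, thiol) and methionine (M, thioether) are the two sulfur-containing amino acids.
Matching residues: C1.

1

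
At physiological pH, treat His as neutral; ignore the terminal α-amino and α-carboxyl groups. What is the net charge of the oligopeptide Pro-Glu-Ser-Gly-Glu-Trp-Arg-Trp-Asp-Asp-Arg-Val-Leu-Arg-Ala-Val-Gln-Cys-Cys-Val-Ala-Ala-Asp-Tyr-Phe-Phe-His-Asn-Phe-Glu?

-3

The side chains ionized at physiological pH are Lys/Arg (+1) and Asp/Glu (−1); with His treated as neutral, nothing else contributes.
Positive (K, R): Arg7, Arg11, Arg14 → +3.
Negative (D, E): Glu2, Glu5, Asp9, Asp10, Asp23, Glu30 → −6.
Net charge = (+3) + (−6) = −3.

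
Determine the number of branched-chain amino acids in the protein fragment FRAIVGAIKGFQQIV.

5

The BCAAs are Val, Leu, and Ile — aliphatic side chains with a branch point.
Matching residues: I4, V5, I8, I14, V15.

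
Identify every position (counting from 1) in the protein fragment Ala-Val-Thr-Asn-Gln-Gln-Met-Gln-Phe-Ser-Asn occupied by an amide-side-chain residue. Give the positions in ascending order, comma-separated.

4, 5, 6, 8, 11

Asparagine (N) and glutamine (Q) have uncharged amide side chains.
Matching residues: Asn4, Gln5, Gln6, Gln8, Asn11.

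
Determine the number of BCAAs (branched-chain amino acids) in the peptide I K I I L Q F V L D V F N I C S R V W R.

9

V, L, and I make up the branched-chain aliphatic group.
Matching residues: I1, I3, I4, L5, V8, L9, V11, I14, V18.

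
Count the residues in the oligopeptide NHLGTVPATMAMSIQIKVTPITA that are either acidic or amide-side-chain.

2

Acidic: D, E. Amide-side-chain: N, Q.
Acidic residues here: none (0).
Amide-side-chain residues here: N1, Q15 (2).
The two groups share no amino acid, so total = 0 + 2 = 2.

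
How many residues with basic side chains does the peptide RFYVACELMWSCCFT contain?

1

The basic amino acids are Lys (K), Arg (R), and His (H).
Matching residues: R1.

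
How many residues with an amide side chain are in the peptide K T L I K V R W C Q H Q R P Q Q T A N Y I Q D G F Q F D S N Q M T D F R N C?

10

The amide-side-chain residues are Asn (N) and Gln (Q).
Matching residues: Q10, Q12, Q15, Q16, N19, Q22, Q26, N30, Q31, N37.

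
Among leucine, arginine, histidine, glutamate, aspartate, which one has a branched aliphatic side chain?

The BCAAs are Val, Leu, and Ile — aliphatic side chains with a branch point.
Of the listed options, only leucine belongs to this group.

leucine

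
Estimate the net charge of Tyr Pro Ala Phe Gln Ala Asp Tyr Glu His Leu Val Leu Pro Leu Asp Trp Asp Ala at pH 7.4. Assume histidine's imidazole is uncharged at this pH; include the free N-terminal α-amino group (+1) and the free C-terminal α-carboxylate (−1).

-4

At pH ~7.4 the Lys and Arg side chains are protonated (+1), the Asp and Glu side chains are deprotonated (−1), and with His taken as neutral all other side chains carry no charge.
Positive (K, R): none → +0.
Negative (D, E): Asp7, Glu9, Asp16, Asp18 → −4.
The N-terminus (+1) and C-terminus (−1) cancel.
Net charge = (+0) + (−4) = −4.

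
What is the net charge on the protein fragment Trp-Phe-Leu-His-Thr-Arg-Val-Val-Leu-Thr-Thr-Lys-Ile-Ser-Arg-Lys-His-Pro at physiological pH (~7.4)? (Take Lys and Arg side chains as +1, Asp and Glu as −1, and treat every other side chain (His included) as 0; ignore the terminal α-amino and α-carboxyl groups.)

Positive (K, R): Arg6, Lys12, Arg15, Lys16 → +4.
Negative (D, E): none → −0.
Net charge = (+4) + (−0) = +4.

+4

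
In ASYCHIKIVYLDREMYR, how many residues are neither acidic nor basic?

Acidic: D, E. Basic: K, R, H. All other residues are neither.
Matching residues: A1, S2, Y3, C4, I6, I8, V9, Y10, L11, M15, Y16.

11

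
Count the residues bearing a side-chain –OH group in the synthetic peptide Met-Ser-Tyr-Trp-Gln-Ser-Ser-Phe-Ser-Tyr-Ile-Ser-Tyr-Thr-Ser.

10

Serine (S), threonine (T), and tyrosine (Y) each carry a hydroxyl group on the side chain.
Matching residues: Ser2, Tyr3, Ser6, Ser7, Ser9, Tyr10, Ser12, Tyr13, Thr14, Ser15.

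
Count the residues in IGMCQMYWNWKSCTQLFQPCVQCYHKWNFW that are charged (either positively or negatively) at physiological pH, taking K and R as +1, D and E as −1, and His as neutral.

2

Charged side chains at pH ~7.4: K, R (positive); D, E (negative).
Matching residues: K11, K26.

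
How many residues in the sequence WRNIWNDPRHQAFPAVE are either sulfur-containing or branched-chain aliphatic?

2

Sulfur-containing: C, M. Branched-chain aliphatic: I, L, V.
Sulfur-containing residues here: none (0).
Branched-chain aliphatic residues here: I4, V16 (2).
The two groups share no amino acid, so total = 0 + 2 = 2.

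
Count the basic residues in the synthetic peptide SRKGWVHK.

K, R, and H are the three residues with basic side chains (ε-amine, guanidinium, and imidazole respectively).
Matching residues: R2, K3, H7, K8.

4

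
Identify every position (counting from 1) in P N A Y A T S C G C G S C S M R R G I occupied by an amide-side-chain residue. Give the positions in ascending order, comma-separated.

Matching residues: N2.

2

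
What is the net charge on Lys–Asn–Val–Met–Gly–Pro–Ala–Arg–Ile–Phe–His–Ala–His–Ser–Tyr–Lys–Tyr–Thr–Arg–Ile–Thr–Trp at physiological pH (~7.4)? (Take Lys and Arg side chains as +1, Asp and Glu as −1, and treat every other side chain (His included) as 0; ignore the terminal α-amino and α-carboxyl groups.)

Positive (K, R): Lys1, Arg8, Lys16, Arg19 → +4.
Negative (D, E): none → −0.
Net charge = (+4) + (−0) = +4.

+4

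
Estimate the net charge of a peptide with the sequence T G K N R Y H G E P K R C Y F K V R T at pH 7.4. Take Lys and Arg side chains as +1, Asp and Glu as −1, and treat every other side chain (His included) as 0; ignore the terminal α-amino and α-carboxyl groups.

+5

Positive (K, R): K3, R5, K11, R12, K16, R18 → +6.
Negative (D, E): E9 → −1.
Net charge = (+6) + (−1) = +5.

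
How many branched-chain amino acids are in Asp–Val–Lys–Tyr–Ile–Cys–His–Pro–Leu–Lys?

3

Valine (V), leucine (L), and isoleucine (I) are the branched-chain amino acids.
Matching residues: Val2, Ile5, Leu9.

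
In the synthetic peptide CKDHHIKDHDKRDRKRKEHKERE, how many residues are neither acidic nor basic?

2

Acidic: D, E. Basic: K, R, H. All other residues are neither.
Matching residues: C1, I6.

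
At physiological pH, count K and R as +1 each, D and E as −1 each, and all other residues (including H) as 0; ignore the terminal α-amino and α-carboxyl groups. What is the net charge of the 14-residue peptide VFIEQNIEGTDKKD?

-2

Positive (K, R): K12, K13 → +2.
Negative (D, E): E4, E8, D11, D14 → −4.
Net charge = (+2) + (−4) = −2.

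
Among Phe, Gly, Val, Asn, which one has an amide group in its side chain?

Asn

Only N (asparagine) and Q (glutamine) carry a side-chain carboxamide.
Of the listed options, only Asn belongs to this group.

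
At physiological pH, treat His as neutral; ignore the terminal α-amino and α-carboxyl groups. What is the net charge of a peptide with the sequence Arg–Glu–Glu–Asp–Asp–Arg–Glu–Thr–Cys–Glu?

-4

Near pH 7.4, K and R contribute +1 each, D and E contribute −1 each, and every other side chain (His included, as stated) is uncharged.
Positive (K, R): Arg1, Arg6 → +2.
Negative (D, E): Glu2, Glu3, Asp4, Asp5, Glu7, Glu10 → −6.
Net charge = (+2) + (−6) = −4.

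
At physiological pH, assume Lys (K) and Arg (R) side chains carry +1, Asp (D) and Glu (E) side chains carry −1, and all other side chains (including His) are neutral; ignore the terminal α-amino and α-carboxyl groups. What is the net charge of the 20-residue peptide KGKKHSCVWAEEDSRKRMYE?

Positive (K, R): K1, K3, K4, R15, K16, R17 → +6.
Negative (D, E): E11, E12, D13, E20 → −4.
Net charge = (+6) + (−4) = +2.

+2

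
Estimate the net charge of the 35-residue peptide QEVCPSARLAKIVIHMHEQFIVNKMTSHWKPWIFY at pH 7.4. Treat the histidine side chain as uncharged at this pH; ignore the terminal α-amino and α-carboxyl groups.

The side chains ionized at physiological pH are Lys/Arg (+1) and Asp/Glu (−1); with His treated as neutral, nothing else contributes.
Positive (K, R): R8, K11, K24, K30 → +4.
Negative (D, E): E2, E18 → −2.
Net charge = (+4) + (−2) = +2.

+2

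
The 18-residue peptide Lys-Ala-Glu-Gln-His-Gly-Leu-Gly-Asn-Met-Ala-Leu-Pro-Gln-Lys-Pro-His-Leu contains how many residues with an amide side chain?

3

Asparagine (N) and glutamine (Q) have uncharged amide side chains.
Matching residues: Gln4, Asn9, Gln14.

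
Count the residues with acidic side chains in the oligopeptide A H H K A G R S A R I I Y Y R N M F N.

0

The acidic residues are Asp (D) and Glu (E), whose side chains end in a carboxylate group.
None of the 19 residues belong to this group.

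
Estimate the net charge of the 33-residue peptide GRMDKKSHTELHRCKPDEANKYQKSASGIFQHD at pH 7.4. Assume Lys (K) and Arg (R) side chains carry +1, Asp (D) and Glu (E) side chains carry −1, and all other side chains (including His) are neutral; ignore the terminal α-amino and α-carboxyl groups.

Positive (K, R): R2, K5, K6, R13, K15, K21, K24 → +7.
Negative (D, E): D4, E10, D17, E18, D33 → −5.
Net charge = (+7) + (−5) = +2.

+2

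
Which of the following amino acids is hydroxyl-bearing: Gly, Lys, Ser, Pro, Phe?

Ser

Serine (S), threonine (T), and tyrosine (Y) each carry a hydroxyl group on the side chain.
Of the listed options, only Ser belongs to this group.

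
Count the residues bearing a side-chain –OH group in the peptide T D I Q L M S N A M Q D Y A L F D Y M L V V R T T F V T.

Serine (S), threonine (T), and tyrosine (Y) each carry a hydroxyl group on the side chain.
Matching residues: T1, S7, Y13, Y18, T24, T25, T28.

7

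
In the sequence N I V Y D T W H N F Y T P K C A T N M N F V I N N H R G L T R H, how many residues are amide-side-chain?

6

The amide-side-chain residues are Asn (N) and Gln (Q).
Matching residues: N1, N9, N18, N20, N24, N25.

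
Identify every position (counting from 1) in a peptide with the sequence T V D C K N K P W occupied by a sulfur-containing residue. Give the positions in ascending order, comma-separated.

Only Cys (C) and Met (M) have a sulfur atom in the side chain.
Matching residues: C4.

4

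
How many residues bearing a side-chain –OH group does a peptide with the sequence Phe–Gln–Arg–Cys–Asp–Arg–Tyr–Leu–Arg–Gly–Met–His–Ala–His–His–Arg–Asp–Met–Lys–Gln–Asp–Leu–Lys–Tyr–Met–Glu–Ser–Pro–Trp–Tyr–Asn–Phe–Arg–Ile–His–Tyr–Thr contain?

6

The –OH-bearing residues are Ser, Thr (aliphatic alcohols), and Tyr (phenol).
Matching residues: Tyr7, Tyr24, Ser27, Tyr30, Tyr36, Thr37.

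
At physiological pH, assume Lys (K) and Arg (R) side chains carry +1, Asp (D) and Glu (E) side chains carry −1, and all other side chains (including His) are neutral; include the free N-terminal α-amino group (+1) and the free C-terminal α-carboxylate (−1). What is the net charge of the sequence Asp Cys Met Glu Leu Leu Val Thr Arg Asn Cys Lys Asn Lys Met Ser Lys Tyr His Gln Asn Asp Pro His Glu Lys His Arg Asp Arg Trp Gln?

Positive (K, R): Arg9, Lys12, Lys14, Lys17, Lys26, Arg28, Arg30 → +7.
Negative (D, E): Asp1, Glu4, Asp22, Glu25, Asp29 → −5.
The N-terminus (+1) and C-terminus (−1) cancel.
Net charge = (+7) + (−5) = +2.

+2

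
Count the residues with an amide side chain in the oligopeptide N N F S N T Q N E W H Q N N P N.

The amide-side-chain residues are Asn (N) and Gln (Q).
Matching residues: N1, N2, N5, Q7, N8, Q12, N13, N14, N16.

9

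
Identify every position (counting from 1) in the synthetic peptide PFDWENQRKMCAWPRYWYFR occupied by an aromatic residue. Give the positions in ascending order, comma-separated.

F, W, and Y each carry an aromatic ring on the side chain.
Matching residues: F2, W4, W13, Y16, W17, Y18, F19.

2, 4, 13, 16, 17, 18, 19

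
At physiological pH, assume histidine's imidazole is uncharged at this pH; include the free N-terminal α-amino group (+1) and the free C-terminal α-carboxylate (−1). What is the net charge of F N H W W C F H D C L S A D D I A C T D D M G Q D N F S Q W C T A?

Near pH 7.4, K and R contribute +1 each, D and E contribute −1 each, and every other side chain (His included, as stated) is uncharged.
Positive (K, R): none → +0.
Negative (D, E): D9, D14, D15, D20, D21, D25 → −6.
The N-terminus (+1) and C-terminus (−1) cancel.
Net charge = (+0) + (−6) = −6.

-6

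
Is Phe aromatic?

The aromatic amino acids are Phe (F, benzyl), Trp (W, indole), and Tyr (Y, phenol).
Phenylalanine is in this group.

Yes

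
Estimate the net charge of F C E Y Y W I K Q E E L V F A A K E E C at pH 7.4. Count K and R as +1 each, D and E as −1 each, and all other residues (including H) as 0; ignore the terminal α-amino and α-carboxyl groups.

Positive (K, R): K8, K17 → +2.
Negative (D, E): E3, E10, E11, E18, E19 → −5.
Net charge = (+2) + (−5) = −3.

-3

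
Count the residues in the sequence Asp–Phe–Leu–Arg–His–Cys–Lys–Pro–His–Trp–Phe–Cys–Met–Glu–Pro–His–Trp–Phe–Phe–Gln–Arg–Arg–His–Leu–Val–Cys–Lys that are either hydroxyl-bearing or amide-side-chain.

1

Hydroxyl-bearing: S, T, Y. Amide-side-chain: N, Q.
Hydroxyl-bearing residues here: none (0).
Amide-side-chain residues here: Gln20 (1).
The two groups share no amino acid, so total = 0 + 1 = 1.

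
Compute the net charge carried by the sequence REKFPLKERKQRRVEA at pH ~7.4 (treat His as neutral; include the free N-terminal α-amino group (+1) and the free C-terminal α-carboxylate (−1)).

At pH ~7.4 the Lys and Arg side chains are protonated (+1), the Asp and Glu side chains are deprotonated (−1), and with His taken as neutral all other side chains carry no charge.
Positive (K, R): R1, K3, K7, R9, K10, R12, R13 → +7.
Negative (D, E): E2, E8, E15 → −3.
The N-terminus (+1) and C-terminus (−1) cancel.
Net charge = (+7) + (−3) = +4.

+4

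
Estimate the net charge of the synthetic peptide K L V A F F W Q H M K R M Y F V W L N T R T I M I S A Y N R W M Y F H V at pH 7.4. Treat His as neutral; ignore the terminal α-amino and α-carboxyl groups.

+5

Near pH 7.4, K and R contribute +1 each, D and E contribute −1 each, and every other side chain (His included, as stated) is uncharged.
Positive (K, R): K1, K11, R12, R21, R30 → +5.
Negative (D, E): none → −0.
Net charge = (+5) + (−0) = +5.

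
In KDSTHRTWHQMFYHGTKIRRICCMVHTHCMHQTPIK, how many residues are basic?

12

Lysine (K), arginine (R), and histidine (H) have basic, nitrogen-containing side chains.
Matching residues: K1, H5, R6, H9, H14, K17, R19, R20, H26, H28, H31, K36.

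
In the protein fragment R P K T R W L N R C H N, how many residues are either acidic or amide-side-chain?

2

Acidic: D, E. Amide-side-chain: N, Q.
Acidic residues here: none (0).
Amide-side-chain residues here: N8, N12 (2).
The two groups share no amino acid, so total = 0 + 2 = 2.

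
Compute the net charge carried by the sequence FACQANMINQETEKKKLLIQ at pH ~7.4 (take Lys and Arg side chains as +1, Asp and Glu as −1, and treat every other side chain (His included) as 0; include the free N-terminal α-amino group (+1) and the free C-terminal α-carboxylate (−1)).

+1

Positive (K, R): K14, K15, K16 → +3.
Negative (D, E): E11, E13 → −2.
The N-terminus (+1) and C-terminus (−1) cancel.
Net charge = (+3) + (−2) = +1.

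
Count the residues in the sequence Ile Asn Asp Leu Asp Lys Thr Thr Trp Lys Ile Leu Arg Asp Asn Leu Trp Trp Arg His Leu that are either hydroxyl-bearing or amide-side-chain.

4

Hydroxyl-bearing: S, T, Y. Amide-side-chain: N, Q.
Hydroxyl-bearing residues here: Thr7, Thr8 (2).
Amide-side-chain residues here: Asn2, Asn15 (2).
The two groups share no amino acid, so total = 2 + 2 = 4.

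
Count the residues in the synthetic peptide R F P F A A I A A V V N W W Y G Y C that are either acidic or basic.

1

Acidic: D, E. Basic: H, K, R.
Acidic residues here: none (0).
Basic residues here: R1 (1).
The two groups share no amino acid, so total = 0 + 1 = 1.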